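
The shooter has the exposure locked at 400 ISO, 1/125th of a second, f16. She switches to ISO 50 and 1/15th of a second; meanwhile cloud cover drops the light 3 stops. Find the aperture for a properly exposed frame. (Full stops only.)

f/5.6

Scene light: 3 stops darker.
ISO: 400 → 200 → 100 → 50 — 3 stops dropped (darker).
Shutter speed: 1/125 → 1/60 → 1/30 → 1/15 — 3 stops slower (brighter).
Net so far: 3 stops darker. Aperture: f/16 → f/11 → f/8 → f/5.6.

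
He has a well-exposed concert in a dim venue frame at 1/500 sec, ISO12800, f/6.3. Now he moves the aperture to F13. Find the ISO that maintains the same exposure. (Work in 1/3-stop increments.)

Aperture: f/6.3 → f/7.1 → f/8 → f/9 → f/10 → f/11 → f/13 — 2 stops stopped down (darker).
Need 2 stops brighter from the ISO: 12800 → 16000 → 20000 → 25600 → 32000 → 40000 → 51200.

ISO 51200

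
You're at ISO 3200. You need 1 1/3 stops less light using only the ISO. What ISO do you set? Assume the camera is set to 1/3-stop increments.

ISO 1250

ISO: 3200 → 2500 → 2000 → 1600 → 1250 — 1 1/3 stops dropped (darker).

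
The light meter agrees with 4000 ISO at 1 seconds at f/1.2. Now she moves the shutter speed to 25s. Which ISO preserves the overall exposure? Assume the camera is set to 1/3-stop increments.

Shutter speed: 1 → 1.3 → 1.6 → 2 → 2.5 → 3.2 → 4 → 5 → 6 → 8 → 10 → 13 → 15 → 20 → 25 — 4 2/3 stops longer (brighter).
Need 4 2/3 stops darker from the ISO: 4000 → 3200 → 2500 → 2000 → 1600 → 1250 → 1000 → 800 → 640 → 500 → 400 → 320 → 250 → 200 → 160.

ISO 160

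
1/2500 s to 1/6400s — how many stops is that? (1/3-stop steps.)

1 1/3 stops

1/2500 → 1/3200 → 1/4000 → 1/5000 → 1/6400 — count the steps: 4 third-stops = 1 1/3 stops.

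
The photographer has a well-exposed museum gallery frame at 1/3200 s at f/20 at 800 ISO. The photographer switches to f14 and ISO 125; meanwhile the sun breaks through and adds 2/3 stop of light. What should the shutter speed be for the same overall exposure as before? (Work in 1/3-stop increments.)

1/1600s

Scene light: 2/3 stop brighter.
Aperture: f/20 → f/18 → f/16 → f/14 — 1 stop opened up (brighter).
ISO: 800 → 640 → 500 → 400 → 320 → 250 → 200 → 160 → 125 — 2 2/3 stops lower (darker).
Net so far: 1 stop darker. Shutter speed: 1/3200 → 1/2500 → 1/2000 → 1/1600.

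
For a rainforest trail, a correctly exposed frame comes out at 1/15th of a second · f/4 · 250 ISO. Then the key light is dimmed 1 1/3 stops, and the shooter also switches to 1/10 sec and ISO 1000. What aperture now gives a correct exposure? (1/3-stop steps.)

f/6.3

Scene light: 1 1/3 stops darker.
Shutter speed: 1/15 → 1/13 → 1/10 — 2/3 stop longer (brighter).
ISO: 250 → 320 → 400 → 500 → 640 → 800 → 1000 — 2 stops raised (brighter).
Net so far: 1 1/3 stops brighter. Aperture: f/4 → f/4.5 → f/5 → f/5.6 → f/6.3.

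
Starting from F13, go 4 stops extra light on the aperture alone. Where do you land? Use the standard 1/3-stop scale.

f/3.2

Aperture: f/13 → f/11 → f/10 → f/9 → f/8 → f/7.1 → f/6.3 → f/5.6 → f/5 → f/4.5 → f/4 → f/3.5 → f/3.2 — 4 stops opened up (brighter).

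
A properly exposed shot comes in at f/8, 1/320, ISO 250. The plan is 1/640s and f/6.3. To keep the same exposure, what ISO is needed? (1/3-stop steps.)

Shutter speed: 1/320 → 1/400 → 1/500 → 1/640 — 1 stop shorter (darker).
Aperture: f/8 → f/7.1 → f/6.3 — 2/3 stop wider (brighter).
Net change so far: 1/3 stop darker. Offset with the ISO: 250 → 320.

ISO 320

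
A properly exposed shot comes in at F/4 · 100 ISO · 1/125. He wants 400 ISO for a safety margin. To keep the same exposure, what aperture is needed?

f/8

ISO: 100 → 200 → 400 — 2 stops higher (brighter).
Need 2 stops darker from the aperture: f/4 → f/5.6 → f/8.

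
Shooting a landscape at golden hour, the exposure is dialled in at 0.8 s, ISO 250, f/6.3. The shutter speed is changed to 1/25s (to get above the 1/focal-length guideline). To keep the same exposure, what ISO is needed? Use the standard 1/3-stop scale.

ISO 5000

Shutter speed: 0.8 → 0.6 → 0.5 → 0.4 → 0.3 → 1/4 → 1/5 → 1/6 → 1/8 → 1/10 → 1/13 → 1/15 → 1/20 → 1/25 — 4 1/3 stops faster (darker).
Need 4 1/3 stops brighter from the ISO: 250 → 320 → 400 → 500 → 640 → 800 → 1000 → 1250 → 1600 → 2000 → 2500 → 3200 → 4000 → 5000.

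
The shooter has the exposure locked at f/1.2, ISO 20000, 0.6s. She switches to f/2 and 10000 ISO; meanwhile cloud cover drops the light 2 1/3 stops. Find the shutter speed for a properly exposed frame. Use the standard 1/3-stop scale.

15 s

Scene light: 2 1/3 stops darker.
Aperture: f/1.2 → f/1.4 → f/1.6 → f/1.8 → f/2 — 1 1/3 stops stopped down (darker).
ISO: 20000 → 16000 → 12800 → 10000 — 1 stop dropped (darker).
Net so far: 4 2/3 stops darker. Shutter speed: 0.6 → 0.8 → 1 → 1.3 → 1.6 → 2 → 2.5 → 3.2 → 4 → 5 → 6 → 8 → 10 → 13 → 15.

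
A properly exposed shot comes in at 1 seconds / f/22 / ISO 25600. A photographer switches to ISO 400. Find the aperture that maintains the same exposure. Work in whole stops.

ISO: 25600 → 12800 → 6400 → 3200 → 1600 → 800 → 400 — 6 stops lower (darker).
Need 6 stops brighter from the aperture: f/22 → f/16 → f/11 → f/8 → f/5.6 → f/4 → f/2.8.

f/2.8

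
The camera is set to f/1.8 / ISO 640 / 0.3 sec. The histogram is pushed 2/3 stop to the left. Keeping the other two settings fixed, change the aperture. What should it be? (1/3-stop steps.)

f/1.4

Underexposed by 2/3 stop → need 2/3 stop brighter.
Aperture: f/1.8 → f/1.6 → f/1.4.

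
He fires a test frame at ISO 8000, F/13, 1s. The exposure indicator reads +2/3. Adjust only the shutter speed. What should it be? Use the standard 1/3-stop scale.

Overexposed by 2/3 stop → need 2/3 stop darker.
Shutter speed: 1 → 0.8 → 0.6.

0.6 s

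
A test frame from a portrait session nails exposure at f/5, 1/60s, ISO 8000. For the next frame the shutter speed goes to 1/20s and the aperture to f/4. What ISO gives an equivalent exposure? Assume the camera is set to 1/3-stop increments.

Shutter speed: 1/60 → 1/50 → 1/40 → 1/30 → 1/25 → 1/20 — 1 2/3 stops slower (brighter).
Aperture: f/5 → f/4.5 → f/4 — 2/3 stop wider (brighter).
Net change so far: 2 1/3 stops brighter. Offset with the ISO: 8000 → 6400 → 5000 → 4000 → 3200 → 2500 → 2000 → 1600.

ISO 1600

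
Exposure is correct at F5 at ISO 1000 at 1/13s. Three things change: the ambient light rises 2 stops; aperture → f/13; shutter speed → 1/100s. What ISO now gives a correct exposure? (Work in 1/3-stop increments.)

ISO 12800

Scene light: 2 stops brighter.
Aperture: f/5 → f/5.6 → f/6.3 → f/7.1 → f/8 → f/9 → f/10 → f/11 → f/13 — 2 2/3 stops stopped down (darker).
Shutter speed: 1/13 → 1/15 → 1/20 → 1/25 → 1/30 → 1/40 → 1/50 → 1/60 → 1/80 → 1/100 — 3 stops shorter (darker).
Net so far: 3 2/3 stops darker. ISO: 1000 → 1250 → 1600 → 2000 → 2500 → 3200 → 4000 → 5000 → 6400 → 8000 → 10000 → 12800.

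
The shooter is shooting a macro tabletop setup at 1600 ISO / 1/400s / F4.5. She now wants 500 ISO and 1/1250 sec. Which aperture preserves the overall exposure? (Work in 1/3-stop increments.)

ISO: 1600 → 1250 → 1000 → 800 → 640 → 500 — 1 2/3 stops lower (darker).
Shutter speed: 1/400 → 1/500 → 1/640 → 1/800 → 1/1000 → 1/1250 — 1 2/3 stops shorter (darker).
Net change so far: 3 1/3 stops darker. Offset with the aperture: f/4.5 → f/4 → f/3.5 → f/3.2 → f/2.8 → f/2.5 → f/2.2 → f/2 → f/1.8 → f/1.6 → f/1.4.

f/1.4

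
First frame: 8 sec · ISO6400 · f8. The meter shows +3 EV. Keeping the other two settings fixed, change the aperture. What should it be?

f/22

Overexposed by 3 stops → need 3 stops darker.
Aperture: f/8 → f/11 → f/16 → f/22.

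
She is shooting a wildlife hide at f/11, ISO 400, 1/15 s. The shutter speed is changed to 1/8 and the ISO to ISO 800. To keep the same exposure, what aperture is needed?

f/22

Shutter speed: 1/15 → 1/8 — 1 stop slower (brighter).
ISO: 400 → 800 — 1 stop higher (brighter).
Net change so far: 2 stops brighter. Offset with the aperture: f/11 → f/16 → f/22.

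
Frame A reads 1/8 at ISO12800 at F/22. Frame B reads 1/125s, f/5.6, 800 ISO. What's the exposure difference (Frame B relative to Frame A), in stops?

Aperture: f/22 → f/16 → f/11 → f/8 → f/5.6 — 4 stops wider (brighter).
Shutter speed: 1/8 → 1/15 → 1/30 → 1/60 → 1/125 — 4 stops shorter (darker).
ISO: 12800 → 6400 → 3200 → 1600 → 800 — 4 stops lower (darker).
Net: +4 −4 −4 = −4 stops.

4 stops darker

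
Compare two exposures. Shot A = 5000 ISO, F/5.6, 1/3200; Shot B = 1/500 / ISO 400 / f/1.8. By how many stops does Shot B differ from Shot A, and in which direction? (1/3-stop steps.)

Aperture: f/5.6 → f/5 → f/4.5 → f/4 → f/3.5 → f/3.2 → f/2.8 → f/2.5 → f/2.2 → f/2 → f/1.8 — 3 1/3 stops opened up (brighter).
Shutter speed: 1/3200 → 1/2500 → 1/2000 → 1/1600 → 1/1250 → 1/1000 → 1/800 → 1/640 → 1/500 — 2 2/3 stops slower (brighter).
ISO: 5000 → 4000 → 3200 → 2500 → 2000 → 1600 → 1250 → 1000 → 800 → 640 → 500 → 400 — 3 2/3 stops dropped (darker).
Net: +3 1/3 +2 2/3 −3 2/3 = +2 1/3 stops.

2 1/3 stops brighter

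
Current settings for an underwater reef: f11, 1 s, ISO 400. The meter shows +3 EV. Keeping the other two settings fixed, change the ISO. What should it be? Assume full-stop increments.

Overexposed by 3 stops → need 3 stops darker.
ISO: 400 → 200 → 100 → 50.

ISO 50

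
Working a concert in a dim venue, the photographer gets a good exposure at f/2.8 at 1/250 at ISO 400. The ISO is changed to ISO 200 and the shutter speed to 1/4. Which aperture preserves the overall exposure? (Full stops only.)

ISO: 400 → 200 — 1 stop dropped (darker).
Shutter speed: 1/250 → 1/125 → 1/60 → 1/30 → 1/15 → 1/8 → 1/4 — 6 stops slower (brighter).
Net change so far: 5 stops brighter. Offset with the aperture: f/2.8 → f/4 → f/5.6 → f/8 → f/11 → f/16.

f/16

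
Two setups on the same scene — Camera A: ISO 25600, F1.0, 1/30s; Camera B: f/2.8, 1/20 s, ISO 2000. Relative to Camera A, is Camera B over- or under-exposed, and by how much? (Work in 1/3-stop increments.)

Aperture: f/1.0 → f/1.1 → f/1.2 → f/1.4 → f/1.6 → f/1.8 → f/2 → f/2.2 → f/2.5 → f/2.8 — 3 stops smaller aperture (darker).
Shutter speed: 1/30 → 1/25 → 1/20 — 2/3 stop longer (brighter).
ISO: 25600 → 20000 → 16000 → 12800 → 10000 → 8000 → 6400 → 5000 → 4000 → 3200 → 2500 → 2000 — 3 2/3 stops lower (darker).
Net: −3 +2/3 −3 2/3 = −6 stops.

6 stops darker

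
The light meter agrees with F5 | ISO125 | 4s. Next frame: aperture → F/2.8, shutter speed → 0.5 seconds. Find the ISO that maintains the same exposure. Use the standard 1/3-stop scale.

Aperture: f/5 → f/4.5 → f/4 → f/3.5 → f/3.2 → f/2.8 — 1 2/3 stops larger aperture (brighter).
Shutter speed: 4 → 3.2 → 2.5 → 2 → 1.6 → 1.3 → 1 → 0.8 → 0.6 → 0.5 — 3 stops faster (darker).
Net change so far: 1 1/3 stops darker. Offset with the ISO: 125 → 160 → 200 → 250 → 320.

ISO 320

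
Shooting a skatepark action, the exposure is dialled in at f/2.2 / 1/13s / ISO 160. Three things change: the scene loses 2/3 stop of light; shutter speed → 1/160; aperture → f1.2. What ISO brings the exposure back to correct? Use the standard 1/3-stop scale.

ISO 1000

Scene light: 2/3 stop darker.
Shutter speed: 1/13 → 1/15 → 1/20 → 1/25 → 1/30 → 1/40 → 1/50 → 1/60 → 1/80 → 1/100 → 1/125 → 1/160 — 3 2/3 stops shorter (darker).
Aperture: f/2.2 → f/2 → f/1.8 → f/1.6 → f/1.4 → f/1.2 — 1 2/3 stops opened up (brighter).
Net so far: 2 2/3 stops darker. ISO: 160 → 200 → 250 → 320 → 400 → 500 → 640 → 800 → 1000.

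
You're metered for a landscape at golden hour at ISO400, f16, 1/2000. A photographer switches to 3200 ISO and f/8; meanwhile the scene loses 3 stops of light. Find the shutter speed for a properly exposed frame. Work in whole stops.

Scene light: 3 stops darker.
ISO: 400 → 800 → 1600 → 3200 — 3 stops raised (brighter).
Aperture: f/16 → f/11 → f/8 — 2 stops wider (brighter).
Net so far: 2 stops brighter. Shutter speed: 1/2000 → 1/4000 → 1/8000.

1/8000s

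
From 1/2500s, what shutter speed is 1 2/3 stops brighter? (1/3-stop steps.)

Shutter speed: 1/2500 → 1/2000 → 1/1600 → 1/1250 → 1/1000 → 1/800 — 1 2/3 stops slower (brighter).

1/800s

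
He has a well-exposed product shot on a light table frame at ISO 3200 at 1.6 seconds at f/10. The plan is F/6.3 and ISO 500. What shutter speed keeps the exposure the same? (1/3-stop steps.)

Aperture: f/10 → f/9 → f/8 → f/7.1 → f/6.3 — 1 1/3 stops opened up (brighter).
ISO: 3200 → 2500 → 2000 → 1600 → 1250 → 1000 → 800 → 640 → 500 — 2 2/3 stops dropped (darker).
Net change so far: 1 1/3 stops darker. Offset with the shutter speed: 1.6 → 2 → 2.5 → 3.2 → 4.

4 s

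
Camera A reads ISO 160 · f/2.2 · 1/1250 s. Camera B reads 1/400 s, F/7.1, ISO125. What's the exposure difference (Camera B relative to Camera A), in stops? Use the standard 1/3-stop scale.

2 stops darker

Aperture: f/2.2 → f/2.5 → f/2.8 → f/3.2 → f/3.5 → f/4 → f/4.5 → f/5 → f/5.6 → f/6.3 → f/7.1 — 3 1/3 stops smaller aperture (darker).
Shutter speed: 1/1250 → 1/1000 → 1/800 → 1/640 → 1/500 → 1/400 — 1 2/3 stops slower (brighter).
ISO: 160 → 125 — 1/3 stop lower (darker).
Net: −3 1/3 +1 2/3 −1/3 = −2 stops.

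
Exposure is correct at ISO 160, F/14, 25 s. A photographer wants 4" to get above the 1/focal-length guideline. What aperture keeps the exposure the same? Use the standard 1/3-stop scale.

Shutter speed: 25 → 20 → 15 → 13 → 10 → 8 → 6 → 5 → 4 — 2 2/3 stops shorter (darker).
Need 2 2/3 stops brighter from the aperture: f/14 → f/13 → f/11 → f/10 → f/9 → f/8 → f/7.1 → f/6.3 → f/5.6.

f/5.6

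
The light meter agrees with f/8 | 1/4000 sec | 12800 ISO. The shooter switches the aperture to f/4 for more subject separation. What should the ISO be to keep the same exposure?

ISO 3200

Aperture: f/8 → f/5.6 → f/4 — 2 stops opened up (brighter).
Need 2 stops darker from the ISO: 12800 → 6400 → 3200.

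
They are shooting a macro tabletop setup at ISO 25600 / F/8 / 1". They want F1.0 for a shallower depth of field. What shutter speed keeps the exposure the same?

1/60s

Aperture: f/8 → f/5.6 → f/4 → f/2.8 → f/2 → f/1.4 → f/1.0 — 6 stops larger aperture (brighter).
Need 6 stops darker from the shutter speed: 1 → 1/2 → 1/4 → 1/8 → 1/15 → 1/30 → 1/60.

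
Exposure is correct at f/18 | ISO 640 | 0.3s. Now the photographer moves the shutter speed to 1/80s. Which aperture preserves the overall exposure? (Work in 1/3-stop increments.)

Shutter speed: 0.3 → 1/4 → 1/5 → 1/6 → 1/8 → 1/10 → 1/13 → 1/15 → 1/20 → 1/25 → 1/30 → 1/40 → 1/50 → 1/60 → 1/80 — 4 2/3 stops shorter (darker).
Need 4 2/3 stops brighter from the aperture: f/18 → f/16 → f/14 → f/13 → f/11 → f/10 → f/9 → f/8 → f/7.1 → f/6.3 → f/5.6 → f/5 → f/4.5 → f/4 → f/3.5.

f/3.5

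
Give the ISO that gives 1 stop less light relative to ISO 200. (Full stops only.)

ISO 100

ISO: 200 → 100 — 1 stop lower (darker).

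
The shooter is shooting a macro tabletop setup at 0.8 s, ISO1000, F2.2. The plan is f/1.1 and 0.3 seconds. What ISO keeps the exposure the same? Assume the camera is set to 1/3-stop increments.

Aperture: f/2.2 → f/2 → f/1.8 → f/1.6 → f/1.4 → f/1.2 → f/1.1 — 2 stops larger aperture (brighter).
Shutter speed: 0.8 → 0.6 → 0.5 → 0.4 → 0.3 — 1 1/3 stops faster (darker).
Net change so far: 2/3 stop brighter. Offset with the ISO: 1000 → 800 → 640.

ISO 640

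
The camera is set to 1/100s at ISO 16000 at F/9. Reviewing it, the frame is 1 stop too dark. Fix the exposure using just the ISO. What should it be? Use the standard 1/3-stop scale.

Underexposed by 1 stop → need 1 stop brighter.
ISO: 16000 → 20000 → 25600 → 32000.

ISO 32000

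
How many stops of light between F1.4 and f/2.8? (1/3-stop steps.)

2 stops

f/1.4 → f/1.6 → f/1.8 → f/2 → f/2.2 → f/2.5 → f/2.8 — count the steps: 6 third-stops = 2 stops.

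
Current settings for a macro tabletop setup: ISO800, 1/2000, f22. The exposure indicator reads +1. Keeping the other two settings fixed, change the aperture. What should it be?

Overexposed by 1 stop → need 1 stop darker.
Aperture: f/22 → f/32.

f/32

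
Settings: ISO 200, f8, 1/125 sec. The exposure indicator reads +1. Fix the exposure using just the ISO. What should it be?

Overexposed by 1 stop → need 1 stop darker.
ISO: 200 → 100.

ISO 100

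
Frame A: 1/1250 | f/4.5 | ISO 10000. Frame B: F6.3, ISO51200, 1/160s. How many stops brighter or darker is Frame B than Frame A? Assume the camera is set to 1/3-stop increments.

Aperture: f/4.5 → f/5 → f/5.6 → f/6.3 — 1 stop smaller aperture (darker).
Shutter speed: 1/1250 → 1/1000 → 1/800 → 1/640 → 1/500 → 1/400 → 1/320 → 1/250 → 1/200 → 1/160 — 3 stops longer (brighter).
ISO: 10000 → 12800 → 16000 → 20000 → 25600 → 32000 → 40000 → 51200 — 2 1/3 stops higher (brighter).
Net: −1 +3 +2 1/3 = +4 1/3 stops.

4 1/3 stops brighter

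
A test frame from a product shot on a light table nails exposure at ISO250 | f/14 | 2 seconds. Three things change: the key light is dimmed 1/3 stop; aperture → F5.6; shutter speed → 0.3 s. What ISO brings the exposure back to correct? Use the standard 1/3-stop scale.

ISO 320

Scene light: 1/3 stop darker.
Aperture: f/14 → f/13 → f/11 → f/10 → f/9 → f/8 → f/7.1 → f/6.3 → f/5.6 — 2 2/3 stops opened up (brighter).
Shutter speed: 2 → 1.6 → 1.3 → 1 → 0.8 → 0.6 → 0.5 → 0.4 → 0.3 — 2 2/3 stops faster (darker).
Net so far: 1/3 stop darker. ISO: 250 → 320.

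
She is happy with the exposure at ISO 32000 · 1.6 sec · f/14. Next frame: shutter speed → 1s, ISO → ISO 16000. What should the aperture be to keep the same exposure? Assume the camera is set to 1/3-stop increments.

Shutter speed: 1.6 → 1.3 → 1 — 2/3 stop shorter (darker).
ISO: 32000 → 25600 → 20000 → 16000 — 1 stop lower (darker).
Net change so far: 1 2/3 stops darker. Offset with the aperture: f/14 → f/13 → f/11 → f/10 → f/9 → f/8.

f/8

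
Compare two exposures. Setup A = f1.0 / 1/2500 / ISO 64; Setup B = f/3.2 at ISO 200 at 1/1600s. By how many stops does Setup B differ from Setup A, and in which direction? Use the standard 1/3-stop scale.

Aperture: f/1.0 → f/1.1 → f/1.2 → f/1.4 → f/1.6 → f/1.8 → f/2 → f/2.2 → f/2.5 → f/2.8 → f/3.2 — 3 1/3 stops stopped down (darker).
Shutter speed: 1/2500 → 1/2000 → 1/1600 — 2/3 stop longer (brighter).
ISO: 64 → 80 → 100 → 125 → 160 → 200 — 1 2/3 stops raised (brighter).
Net: −3 1/3 +2/3 +1 2/3 = −1 stop.

1 stop darker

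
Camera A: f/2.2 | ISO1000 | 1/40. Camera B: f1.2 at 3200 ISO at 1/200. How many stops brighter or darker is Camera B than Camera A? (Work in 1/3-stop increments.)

Aperture: f/2.2 → f/2 → f/1.8 → f/1.6 → f/1.4 → f/1.2 — 1 2/3 stops wider (brighter).
Shutter speed: 1/40 → 1/50 → 1/60 → 1/80 → 1/100 → 1/125 → 1/160 → 1/200 — 2 1/3 stops shorter (darker).
ISO: 1000 → 1250 → 1600 → 2000 → 2500 → 3200 — 1 2/3 stops raised (brighter).
Net: +1 2/3 −2 1/3 +1 2/3 = +1 stop.

1 stop brighter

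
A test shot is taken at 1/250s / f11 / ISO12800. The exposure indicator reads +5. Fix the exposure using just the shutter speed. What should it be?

1/8000s

Overexposed by 5 stops → need 5 stops darker.
Shutter speed: 1/250 → 1/500 → 1/1000 → 1/2000 → 1/4000 → 1/8000.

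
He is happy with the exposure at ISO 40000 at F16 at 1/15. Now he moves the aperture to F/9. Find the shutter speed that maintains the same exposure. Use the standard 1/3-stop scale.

Aperture: f/16 → f/14 → f/13 → f/11 → f/10 → f/9 — 1 2/3 stops larger aperture (brighter).
Need 1 2/3 stops darker from the shutter speed: 1/15 → 1/20 → 1/25 → 1/30 → 1/40 → 1/50.

1/50s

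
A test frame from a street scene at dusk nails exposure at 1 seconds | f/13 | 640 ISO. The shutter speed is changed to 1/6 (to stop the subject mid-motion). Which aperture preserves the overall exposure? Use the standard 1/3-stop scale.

Shutter speed: 1 → 0.8 → 0.6 → 0.5 → 0.4 → 0.3 → 1/4 → 1/5 → 1/6 — 2 2/3 stops faster (darker).
Need 2 2/3 stops brighter from the aperture: f/13 → f/11 → f/10 → f/9 → f/8 → f/7.1 → f/6.3 → f/5.6 → f/5.

f/5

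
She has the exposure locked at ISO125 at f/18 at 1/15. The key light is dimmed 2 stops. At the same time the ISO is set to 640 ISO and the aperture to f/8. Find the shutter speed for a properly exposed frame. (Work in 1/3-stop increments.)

Scene light: 2 stops darker.
ISO: 125 → 160 → 200 → 250 → 320 → 400 → 500 → 640 — 2 1/3 stops higher (brighter).
Aperture: f/18 → f/16 → f/14 → f/13 → f/11 → f/10 → f/9 → f/8 — 2 1/3 stops opened up (brighter).
Net so far: 2 2/3 stops brighter. Shutter speed: 1/15 → 1/20 → 1/25 → 1/30 → 1/40 → 1/50 → 1/60 → 1/80 → 1/100.

1/100s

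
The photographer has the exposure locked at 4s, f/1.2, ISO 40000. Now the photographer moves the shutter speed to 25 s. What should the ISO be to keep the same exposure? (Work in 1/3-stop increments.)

Shutter speed: 4 → 5 → 6 → 8 → 10 → 13 → 15 → 20 → 25 — 2 2/3 stops slower (brighter).
Need 2 2/3 stops darker from the ISO: 40000 → 32000 → 25600 → 20000 → 16000 → 12800 → 10000 → 8000 → 6400.

ISO 6400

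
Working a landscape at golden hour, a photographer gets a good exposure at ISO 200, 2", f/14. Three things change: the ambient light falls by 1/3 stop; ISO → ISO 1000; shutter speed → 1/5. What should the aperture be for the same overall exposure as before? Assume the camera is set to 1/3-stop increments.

Scene light: 1/3 stop darker.
ISO: 200 → 250 → 320 → 400 → 500 → 640 → 800 → 1000 — 2 1/3 stops raised (brighter).
Shutter speed: 2 → 1.6 → 1.3 → 1 → 0.8 → 0.6 → 0.5 → 0.4 → 0.3 → 1/4 → 1/5 — 3 1/3 stops faster (darker).
Net so far: 1 1/3 stops darker. Aperture: f/14 → f/13 → f/11 → f/10 → f/9.

f/9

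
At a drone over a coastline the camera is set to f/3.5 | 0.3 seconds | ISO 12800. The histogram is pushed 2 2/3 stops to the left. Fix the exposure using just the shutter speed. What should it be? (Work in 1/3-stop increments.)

Underexposed by 2 2/3 stops → need 2 2/3 stops brighter.
Shutter speed: 0.3 → 0.4 → 0.5 → 0.6 → 0.8 → 1 → 1.3 → 1.6 → 2.

2 s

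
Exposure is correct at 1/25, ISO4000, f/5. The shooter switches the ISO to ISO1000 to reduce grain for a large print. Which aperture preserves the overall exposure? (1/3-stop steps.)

f/2.5

ISO: 4000 → 3200 → 2500 → 2000 → 1600 → 1250 → 1000 — 2 stops dropped (darker).
Need 2 stops brighter from the aperture: f/5 → f/4.5 → f/4 → f/3.5 → f/3.2 → f/2.8 → f/2.5.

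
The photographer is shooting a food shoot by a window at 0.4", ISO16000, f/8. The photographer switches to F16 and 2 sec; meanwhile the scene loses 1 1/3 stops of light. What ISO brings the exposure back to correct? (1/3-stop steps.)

ISO 32000

Scene light: 1 1/3 stops darker.
Aperture: f/8 → f/9 → f/10 → f/11 → f/13 → f/14 → f/16 — 2 stops smaller aperture (darker).
Shutter speed: 0.4 → 0.5 → 0.6 → 0.8 → 1 → 1.3 → 1.6 → 2 — 2 1/3 stops slower (brighter).
Net so far: 1 stop darker. ISO: 16000 → 20000 → 25600 → 32000.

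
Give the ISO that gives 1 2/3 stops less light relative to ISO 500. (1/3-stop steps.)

ISO: 500 → 400 → 320 → 250 → 200 → 160 — 1 2/3 stops lower (darker).

ISO 160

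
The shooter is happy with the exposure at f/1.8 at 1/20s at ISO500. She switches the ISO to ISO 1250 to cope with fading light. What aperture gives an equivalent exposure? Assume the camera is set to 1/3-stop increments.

ISO: 500 → 640 → 800 → 1000 → 1250 — 1 1/3 stops higher (brighter).
Need 1 1/3 stops darker from the aperture: f/1.8 → f/2 → f/2.2 → f/2.5 → f/2.8.

f/2.8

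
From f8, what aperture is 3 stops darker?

f/22

Aperture: f/8 → f/11 → f/16 → f/22 — 3 stops narrower (darker).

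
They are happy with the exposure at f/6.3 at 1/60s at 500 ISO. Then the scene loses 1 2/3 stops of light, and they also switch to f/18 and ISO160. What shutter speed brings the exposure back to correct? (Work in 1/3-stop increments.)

Scene light: 1 2/3 stops darker.
Aperture: f/6.3 → f/7.1 → f/8 → f/9 → f/10 → f/11 → f/13 → f/14 → f/16 → f/18 — 3 stops smaller aperture (darker).
ISO: 500 → 400 → 320 → 250 → 200 → 160 — 1 2/3 stops lower (darker).
Net so far: 6 1/3 stops darker. Shutter speed: 1/60 → 1/50 → 1/40 → 1/30 → 1/25 → 1/20 → 1/15 → 1/13 → 1/10 → 1/8 → 1/6 → 1/5 → 1/4 → 0.3 → 0.4 → 0.5 → 0.6 → 0.8 → 1 → 1.3.

1.3 s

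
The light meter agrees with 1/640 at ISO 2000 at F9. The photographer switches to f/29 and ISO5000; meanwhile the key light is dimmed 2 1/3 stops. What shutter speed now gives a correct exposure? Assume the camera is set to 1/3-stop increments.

1/30s

Scene light: 2 1/3 stops darker.
Aperture: f/9 → f/10 → f/11 → f/13 → f/14 → f/16 → f/18 → f/20 → f/22 → f/25 → f/29 — 3 1/3 stops smaller aperture (darker).
ISO: 2000 → 2500 → 3200 → 4000 → 5000 — 1 1/3 stops raised (brighter).
Net so far: 4 1/3 stops darker. Shutter speed: 1/640 → 1/500 → 1/400 → 1/320 → 1/250 → 1/200 → 1/160 → 1/125 → 1/100 → 1/80 → 1/60 → 1/50 → 1/40 → 1/30.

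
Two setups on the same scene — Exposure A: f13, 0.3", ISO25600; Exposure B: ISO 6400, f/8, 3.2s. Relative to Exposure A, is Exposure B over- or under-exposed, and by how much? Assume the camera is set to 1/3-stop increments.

Aperture: f/13 → f/11 → f/10 → f/9 → f/8 — 1 1/3 stops wider (brighter).
Shutter speed: 0.3 → 0.4 → 0.5 → 0.6 → 0.8 → 1 → 1.3 → 1.6 → 2 → 2.5 → 3.2 — 3 1/3 stops slower (brighter).
ISO: 25600 → 20000 → 16000 → 12800 → 10000 → 8000 → 6400 — 2 stops lower (darker).
Net: +1 1/3 +3 1/3 −2 = +2 2/3 stops.

2 2/3 stops brighter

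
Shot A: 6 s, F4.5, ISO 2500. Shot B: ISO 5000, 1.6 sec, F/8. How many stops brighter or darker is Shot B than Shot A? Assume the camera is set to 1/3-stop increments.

2 2/3 stops darker

Aperture: f/4.5 → f/5 → f/5.6 → f/6.3 → f/7.1 → f/8 — 1 2/3 stops stopped down (darker).
Shutter speed: 6 → 5 → 4 → 3.2 → 2.5 → 2 → 1.6 — 2 stops shorter (darker).
ISO: 2500 → 3200 → 4000 → 5000 — 1 stop raised (brighter).
Net: −1 2/3 −2 +1 = −2 2/3 stops.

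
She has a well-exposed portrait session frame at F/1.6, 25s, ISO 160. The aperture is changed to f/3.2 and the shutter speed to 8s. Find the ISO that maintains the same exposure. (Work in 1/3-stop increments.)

ISO 2000

Aperture: f/1.6 → f/1.8 → f/2 → f/2.2 → f/2.5 → f/2.8 → f/3.2 — 2 stops smaller aperture (darker).
Shutter speed: 25 → 20 → 15 → 13 → 10 → 8 — 1 2/3 stops shorter (darker).
Net change so far: 3 2/3 stops darker. Offset with the ISO: 160 → 200 → 250 → 320 → 400 → 500 → 640 → 800 → 1000 → 1250 → 1600 → 2000.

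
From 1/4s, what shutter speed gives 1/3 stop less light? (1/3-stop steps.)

Shutter speed: 1/4 → 1/5 — 1/3 stop shorter (darker).

1/5s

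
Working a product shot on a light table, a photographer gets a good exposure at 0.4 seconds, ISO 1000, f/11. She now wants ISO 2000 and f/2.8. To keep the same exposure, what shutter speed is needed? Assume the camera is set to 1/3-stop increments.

ISO: 1000 → 1250 → 1600 → 2000 — 1 stop raised (brighter).
Aperture: f/11 → f/10 → f/9 → f/8 → f/7.1 → f/6.3 → f/5.6 → f/5 → f/4.5 → f/4 → f/3.5 → f/3.2 → f/2.8 — 4 stops opened up (brighter).
Net change so far: 5 stops brighter. Offset with the shutter speed: 0.4 → 0.3 → 1/4 → 1/5 → 1/6 → 1/8 → 1/10 → 1/13 → 1/15 → 1/20 → 1/25 → 1/30 → 1/40 → 1/50 → 1/60 → 1/80.

1/80s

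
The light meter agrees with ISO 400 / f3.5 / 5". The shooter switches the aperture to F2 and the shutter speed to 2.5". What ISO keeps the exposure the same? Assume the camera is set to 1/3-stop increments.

Aperture: f/3.5 → f/3.2 → f/2.8 → f/2.5 → f/2.2 → f/2 — 1 2/3 stops larger aperture (brighter).
Shutter speed: 5 → 4 → 3.2 → 2.5 — 1 stop shorter (darker).
Net change so far: 2/3 stop brighter. Offset with the ISO: 400 → 320 → 250.

ISO 250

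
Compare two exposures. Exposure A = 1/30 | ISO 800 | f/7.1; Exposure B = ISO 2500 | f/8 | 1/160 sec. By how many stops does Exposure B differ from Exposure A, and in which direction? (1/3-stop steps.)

Aperture: f/7.1 → f/8 — 1/3 stop stopped down (darker).
Shutter speed: 1/30 → 1/40 → 1/50 → 1/60 → 1/80 → 1/100 → 1/125 → 1/160 — 2 1/3 stops shorter (darker).
ISO: 800 → 1000 → 1250 → 1600 → 2000 → 2500 — 1 2/3 stops higher (brighter).
Net: −1/3 −2 1/3 +1 2/3 = −1 stop.

1 stop darker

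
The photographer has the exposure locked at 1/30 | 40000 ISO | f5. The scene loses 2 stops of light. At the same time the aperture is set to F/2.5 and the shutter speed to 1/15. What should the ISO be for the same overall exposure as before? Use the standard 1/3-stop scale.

Scene light: 2 stops darker.
Aperture: f/5 → f/4.5 → f/4 → f/3.5 → f/3.2 → f/2.8 → f/2.5 — 2 stops wider (brighter).
Shutter speed: 1/30 → 1/25 → 1/20 → 1/15 — 1 stop slower (brighter).
Net so far: 1 stop brighter. ISO: 40000 → 32000 → 25600 → 20000.

ISO 20000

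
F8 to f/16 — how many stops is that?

f/8 → f/11 → f/16 — count the steps: 2 stops.

2 stops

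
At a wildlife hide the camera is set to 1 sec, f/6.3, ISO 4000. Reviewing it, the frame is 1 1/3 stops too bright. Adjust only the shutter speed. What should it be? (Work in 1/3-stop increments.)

Overexposed by 1 1/3 stops → need 1 1/3 stops darker.
Shutter speed: 1 → 0.8 → 0.6 → 0.5 → 0.4.

0.4 s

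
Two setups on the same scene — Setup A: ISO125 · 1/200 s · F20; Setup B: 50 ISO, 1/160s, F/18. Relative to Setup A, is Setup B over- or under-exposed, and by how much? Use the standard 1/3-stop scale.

2/3 stop darker

Aperture: f/20 → f/18 — 1/3 stop wider (brighter).
Shutter speed: 1/200 → 1/160 — 1/3 stop longer (brighter).
ISO: 125 → 100 → 80 → 64 → 50 — 1 1/3 stops dropped (darker).
Net: +1/3 +1/3 −1 1/3 = −2/3 stops.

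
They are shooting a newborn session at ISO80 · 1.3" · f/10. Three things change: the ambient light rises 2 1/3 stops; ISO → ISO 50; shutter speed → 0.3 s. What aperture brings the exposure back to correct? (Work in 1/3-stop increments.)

Scene light: 2 1/3 stops brighter.
ISO: 80 → 64 → 50 — 2/3 stop dropped (darker).
Shutter speed: 1.3 → 1 → 0.8 → 0.6 → 0.5 → 0.4 → 0.3 — 2 stops faster (darker).
Net so far: 1/3 stop darker. Aperture: f/10 → f/9.

f/9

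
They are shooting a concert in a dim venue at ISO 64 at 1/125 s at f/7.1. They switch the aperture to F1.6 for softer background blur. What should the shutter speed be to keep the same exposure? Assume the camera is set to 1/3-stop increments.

Aperture: f/7.1 → f/6.3 → f/5.6 → f/5 → f/4.5 → f/4 → f/3.5 → f/3.2 → f/2.8 → f/2.5 → f/2.2 → f/2 → f/1.8 → f/1.6 — 4 1/3 stops wider (brighter).
Need 4 1/3 stops darker from the shutter speed: 1/125 → 1/160 → 1/200 → 1/250 → 1/320 → 1/400 → 1/500 → 1/640 → 1/800 → 1/1000 → 1/1250 → 1/1600 → 1/2000 → 1/2500.

1/2500s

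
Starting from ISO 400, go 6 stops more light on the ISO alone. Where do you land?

ISO 25600

ISO: 400 → 800 → 1600 → 3200 → 6400 → 12800 → 25600 — 6 stops higher (brighter).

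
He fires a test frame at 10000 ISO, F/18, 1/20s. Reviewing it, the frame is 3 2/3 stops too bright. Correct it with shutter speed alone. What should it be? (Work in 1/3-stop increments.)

Overexposed by 3 2/3 stops → need 3 2/3 stops darker.
Shutter speed: 1/20 → 1/25 → 1/30 → 1/40 → 1/50 → 1/60 → 1/80 → 1/100 → 1/125 → 1/160 → 1/200 → 1/250.

1/250s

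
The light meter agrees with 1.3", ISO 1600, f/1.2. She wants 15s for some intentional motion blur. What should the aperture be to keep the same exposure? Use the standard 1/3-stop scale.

Shutter speed: 1.3 → 1.6 → 2 → 2.5 → 3.2 → 4 → 5 → 6 → 8 → 10 → 13 → 15 — 3 2/3 stops slower (brighter).
Need 3 2/3 stops darker from the aperture: f/1.2 → f/1.4 → f/1.6 → f/1.8 → f/2 → f/2.2 → f/2.5 → f/2.8 → f/3.2 → f/3.5 → f/4 → f/4.5.

f/4.5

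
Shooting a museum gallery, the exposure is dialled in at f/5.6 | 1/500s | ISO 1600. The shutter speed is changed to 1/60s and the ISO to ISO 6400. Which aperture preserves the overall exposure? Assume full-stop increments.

Shutter speed: 1/500 → 1/250 → 1/125 → 1/60 — 3 stops longer (brighter).
ISO: 1600 → 3200 → 6400 — 2 stops raised (brighter).
Net change so far: 5 stops brighter. Offset with the aperture: f/5.6 → f/8 → f/11 → f/16 → f/22 → f/32.

f/32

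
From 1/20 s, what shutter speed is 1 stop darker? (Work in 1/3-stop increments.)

1/40s

Shutter speed: 1/20 → 1/25 → 1/30 → 1/40 — 1 stop faster (darker).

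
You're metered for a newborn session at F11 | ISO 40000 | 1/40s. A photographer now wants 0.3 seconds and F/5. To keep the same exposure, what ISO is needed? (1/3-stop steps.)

Shutter speed: 1/40 → 1/30 → 1/25 → 1/20 → 1/15 → 1/13 → 1/10 → 1/8 → 1/6 → 1/5 → 1/4 → 0.3 — 3 2/3 stops longer (brighter).
Aperture: f/11 → f/10 → f/9 → f/8 → f/7.1 → f/6.3 → f/5.6 → f/5 — 2 1/3 stops wider (brighter).
Net change so far: 6 stops brighter. Offset with the ISO: 40000 → 32000 → 25600 → 20000 → 16000 → 12800 → 10000 → 8000 → 6400 → 5000 → 4000 → 3200 → 2500 → 2000 → 1600 → 1250 → 1000 → 800 → 640.

ISO 640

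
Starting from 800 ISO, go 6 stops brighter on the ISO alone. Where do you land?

ISO 51200

ISO: 800 → 1600 → 3200 → 6400 → 12800 → 25600 → 51200 — 6 stops higher (brighter).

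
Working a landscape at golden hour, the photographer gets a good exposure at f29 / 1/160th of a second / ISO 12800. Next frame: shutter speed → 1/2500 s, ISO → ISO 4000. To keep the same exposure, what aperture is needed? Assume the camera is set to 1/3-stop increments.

Shutter speed: 1/160 → 1/200 → 1/250 → 1/320 → 1/400 → 1/500 → 1/640 → 1/800 → 1/1000 → 1/1250 → 1/1600 → 1/2000 → 1/2500 — 4 stops faster (darker).
ISO: 12800 → 10000 → 8000 → 6400 → 5000 → 4000 — 1 2/3 stops lower (darker).
Net change so far: 5 2/3 stops darker. Offset with the aperture: f/29 → f/25 → f/22 → f/20 → f/18 → f/16 → f/14 → f/13 → f/11 → f/10 → f/9 → f/8 → f/7.1 → f/6.3 → f/5.6 → f/5 → f/4.5 → f/4.

f/4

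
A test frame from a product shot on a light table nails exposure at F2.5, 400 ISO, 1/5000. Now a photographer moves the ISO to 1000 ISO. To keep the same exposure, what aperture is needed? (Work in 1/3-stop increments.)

ISO: 400 → 500 → 640 → 800 → 1000 — 1 1/3 stops higher (brighter).
Need 1 1/3 stops darker from the aperture: f/2.5 → f/2.8 → f/3.2 → f/3.5 → f/4.

f/4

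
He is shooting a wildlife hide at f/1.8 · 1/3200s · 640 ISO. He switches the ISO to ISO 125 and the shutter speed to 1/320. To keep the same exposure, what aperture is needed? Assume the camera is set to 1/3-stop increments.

f/2.5

ISO: 640 → 500 → 400 → 320 → 250 → 200 → 160 → 125 — 2 1/3 stops dropped (darker).
Shutter speed: 1/3200 → 1/2500 → 1/2000 → 1/1600 → 1/1250 → 1/1000 → 1/800 → 1/640 → 1/500 → 1/400 → 1/320 — 3 1/3 stops longer (brighter).
Net change so far: 1 stop brighter. Offset with the aperture: f/1.8 → f/2 → f/2.2 → f/2.5.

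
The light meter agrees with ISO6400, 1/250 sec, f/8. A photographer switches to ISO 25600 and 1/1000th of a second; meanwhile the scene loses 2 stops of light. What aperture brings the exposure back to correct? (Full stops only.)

Scene light: 2 stops darker.
ISO: 6400 → 12800 → 25600 — 2 stops higher (brighter).
Shutter speed: 1/250 → 1/500 → 1/1000 — 2 stops shorter (darker).
Net so far: 2 stops darker. Aperture: f/8 → f/5.6 → f/4.

f/4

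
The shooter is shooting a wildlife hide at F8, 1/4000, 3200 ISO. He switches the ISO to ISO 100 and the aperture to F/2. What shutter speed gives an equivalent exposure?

ISO: 3200 → 1600 → 800 → 400 → 200 → 100 — 5 stops dropped (darker).
Aperture: f/8 → f/5.6 → f/4 → f/2.8 → f/2 — 4 stops larger aperture (brighter).
Net change so far: 1 stop darker. Offset with the shutter speed: 1/4000 → 1/2000.

1/2000s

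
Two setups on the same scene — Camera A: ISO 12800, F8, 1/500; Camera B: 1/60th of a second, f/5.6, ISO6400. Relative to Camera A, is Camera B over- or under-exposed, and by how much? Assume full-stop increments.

Aperture: f/8 → f/5.6 — 1 stop larger aperture (brighter).
Shutter speed: 1/500 → 1/250 → 1/125 → 1/60 — 3 stops slower (brighter).
ISO: 12800 → 6400 — 1 stop dropped (darker).
Net: +1 +3 −1 = +3 stops.

3 stops brighter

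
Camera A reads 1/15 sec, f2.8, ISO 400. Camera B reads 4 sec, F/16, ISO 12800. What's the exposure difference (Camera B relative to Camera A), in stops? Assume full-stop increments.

Aperture: f/2.8 → f/4 → f/5.6 → f/8 → f/11 → f/16 — 5 stops smaller aperture (darker).
Shutter speed: 1/15 → 1/8 → 1/4 → 1/2 → 1 → 2 → 4 — 6 stops longer (brighter).
ISO: 400 → 800 → 1600 → 3200 → 6400 → 12800 — 5 stops raised (brighter).
Net: −5 +6 +5 = +6 stops.

6 stops brighter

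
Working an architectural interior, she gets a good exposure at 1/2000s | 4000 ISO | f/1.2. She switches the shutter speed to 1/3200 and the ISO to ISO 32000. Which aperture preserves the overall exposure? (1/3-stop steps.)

Shutter speed: 1/2000 → 1/2500 → 1/3200 — 2/3 stop faster (darker).
ISO: 4000 → 5000 → 6400 → 8000 → 10000 → 12800 → 16000 → 20000 → 25600 → 32000 — 3 stops higher (brighter).
Net change so far: 2 1/3 stops brighter. Offset with the aperture: f/1.2 → f/1.4 → f/1.6 → f/1.8 → f/2 → f/2.2 → f/2.5 → f/2.8.

f/2.8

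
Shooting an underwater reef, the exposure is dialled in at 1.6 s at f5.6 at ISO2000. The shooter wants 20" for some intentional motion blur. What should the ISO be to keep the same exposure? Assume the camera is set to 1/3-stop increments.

ISO 160

Shutter speed: 1.6 → 2 → 2.5 → 3.2 → 4 → 5 → 6 → 8 → 10 → 13 → 15 → 20 — 3 2/3 stops longer (brighter).
Need 3 2/3 stops darker from the ISO: 2000 → 1600 → 1250 → 1000 → 800 → 640 → 500 → 400 → 320 → 250 → 200 → 160.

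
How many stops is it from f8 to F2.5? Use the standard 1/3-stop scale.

f/8 → f/7.1 → f/6.3 → f/5.6 → f/5 → f/4.5 → f/4 → f/3.5 → f/3.2 → f/2.8 → f/2.5 — count the steps: 10 third-stops = 3 1/3 stops.

3 1/3 stops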